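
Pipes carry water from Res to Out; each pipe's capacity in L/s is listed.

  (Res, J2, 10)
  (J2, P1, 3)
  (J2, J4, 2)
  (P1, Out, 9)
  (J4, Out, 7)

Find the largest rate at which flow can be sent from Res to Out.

5

Augment Res→J2→P1→Out: bottleneck 3, flow now 3.
Augment Res→J2→J4→Out: bottleneck 2, flow now 5.
No augmenting path remains; maximum flow = 5.
In the residual graph, reachable from Res: {Res, J2}.
Min-cut edges: J2→P1 (3), J2→J4 (2); capacity 3 + 2 = 5.
This cut is saturated, so no flow can exceed 5.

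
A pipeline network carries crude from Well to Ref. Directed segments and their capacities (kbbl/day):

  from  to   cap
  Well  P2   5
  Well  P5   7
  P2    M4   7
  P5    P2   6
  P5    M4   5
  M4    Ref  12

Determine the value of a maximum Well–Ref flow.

Augment Well→P2→M4→Ref: bottleneck 5, flow now 5.
Augment Well→P5→M4→Ref: bottleneck 5, flow now 10.
Augment Well→P5→P2→M4→Ref: bottleneck 2, flow now 12.
No augmenting path remains; maximum flow = 12.
In the residual graph, reachable from Well: {Well}.
Min-cut edges: Well→P2 (5), Well→P5 (7); capacity 5 + 7 = 12.
This cut is saturated, so no flow can exceed 12.

12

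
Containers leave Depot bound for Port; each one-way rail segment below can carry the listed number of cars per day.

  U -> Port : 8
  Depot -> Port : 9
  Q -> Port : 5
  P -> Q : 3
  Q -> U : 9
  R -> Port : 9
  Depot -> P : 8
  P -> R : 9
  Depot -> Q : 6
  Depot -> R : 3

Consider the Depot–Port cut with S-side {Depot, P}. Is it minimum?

Given cut capacity: 6 + 3 + 9 + 3 + 9 = 30.
Augment Depot→Port: bottleneck 9, flow now 9.
Augment Depot→Q→Port: bottleneck 5, flow now 14.
Augment Depot→R→Port: bottleneck 3, flow now 17.
Augment Depot→P→R→Port: bottleneck 6, flow now 23.
Augment Depot→Q→U→Port: bottleneck 1, flow now 24.
Augment Depot→P→Q→U→Port: bottleneck 2, flow now 26.
No augmenting path remains; maximum flow = 26.
In the residual graph, reachable from Depot: {Depot}.
Min-cut edges: Depot→P (8), Depot→Q (6), Depot→R (3), Depot→Port (9); capacity 8 + 6 + 3 + 9 = 26.
Cut capacity 30 exceeds the max flow 26, so it is not minimum.

No — its capacity is 30, but the minimum cut has capacity 26.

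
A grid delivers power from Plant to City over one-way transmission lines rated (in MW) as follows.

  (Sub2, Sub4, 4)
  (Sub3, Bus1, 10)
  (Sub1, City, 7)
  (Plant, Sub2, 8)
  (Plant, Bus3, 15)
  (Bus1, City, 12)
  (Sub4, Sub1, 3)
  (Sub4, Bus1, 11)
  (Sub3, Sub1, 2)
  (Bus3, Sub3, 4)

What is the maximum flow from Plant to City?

8

Augment Plant→Bus3→Sub3→Sub1→City: bottleneck 2, flow now 2.
Augment Plant→Bus3→Sub3→Bus1→City: bottleneck 2, flow now 4.
Augment Plant→Sub2→Sub4→Sub1→City: bottleneck 3, flow now 7.
Augment Plant→Sub2→Sub4→Bus1→City: bottleneck 1, flow now 8.
No augmenting path remains; maximum flow = 8.
In the residual graph, reachable from Plant: {Plant, Bus3, Sub2}.
Min-cut edges: Bus3→Sub3 (4), Sub2→Sub4 (4); capacity 4 + 4 = 8.
This cut is saturated, so no flow can exceed 8.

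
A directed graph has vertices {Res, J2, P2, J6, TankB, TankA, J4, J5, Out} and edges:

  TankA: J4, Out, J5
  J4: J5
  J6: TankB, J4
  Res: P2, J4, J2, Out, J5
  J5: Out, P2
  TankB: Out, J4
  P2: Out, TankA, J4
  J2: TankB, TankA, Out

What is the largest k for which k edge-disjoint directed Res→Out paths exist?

5

Assign every edge capacity 1; by Menger, the answer equals the max flow.
Path Res→Out (+1); total 1.
Path Res→J2→Out (+1); total 2.
Path Res→P2→Out (+1); total 3.
Path Res→J5→Out (+1); total 4.
Path Res→J4→J5→P2→TankA→Out (+1); total 5.
No residual Res→Out path; max flow = 5.
Certifying cut of size 5: {Res→J2, Res→J4, Res→J5, Res→Out, Res→P2}.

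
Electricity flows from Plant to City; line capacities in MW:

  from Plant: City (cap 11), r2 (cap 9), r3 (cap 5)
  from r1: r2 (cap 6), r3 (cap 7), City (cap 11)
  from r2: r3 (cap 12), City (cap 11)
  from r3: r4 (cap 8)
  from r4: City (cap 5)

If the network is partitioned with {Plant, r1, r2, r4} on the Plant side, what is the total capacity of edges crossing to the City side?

62

Edges leaving {Plant, r1, r2, r4}: Plant→r3 (5), Plant→City (11), r1→r3 (7), r1→City (11), r2→r3 (12), r2→City (11), r4→City (5).
Cut capacity = 5 + 11 + 7 + 11 + 12 + 11 + 5 = 62.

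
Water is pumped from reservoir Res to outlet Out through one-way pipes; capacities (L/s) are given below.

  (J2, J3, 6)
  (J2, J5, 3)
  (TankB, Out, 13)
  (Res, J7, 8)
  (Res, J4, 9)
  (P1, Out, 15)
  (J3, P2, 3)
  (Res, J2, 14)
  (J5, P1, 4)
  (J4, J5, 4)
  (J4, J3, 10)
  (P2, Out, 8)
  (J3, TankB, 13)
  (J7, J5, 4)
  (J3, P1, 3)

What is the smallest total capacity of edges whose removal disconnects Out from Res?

19

Augment Res→J7→J5→P1→Out: bottleneck 4, flow now 4.
Augment Res→J4→J3→P1→Out: bottleneck 3, flow now 7.
Augment Res→J4→J3→P2→Out: bottleneck 3, flow now 10.
Augment Res→J4→J3→TankB→Out: bottleneck 3, flow now 13.
Augment Res→J2→J3→TankB→Out: bottleneck 6, flow now 19.
No augmenting path remains; maximum flow = 19.
By max-flow min-cut, the minimum cut capacity equals the max flow.
In the residual graph, reachable from Res: {Res, J7, J2, J5}.
Min-cut edges: Res→J4 (9), J2→J3 (6), J5→P1 (4); capacity 9 + 6 + 4 = 19.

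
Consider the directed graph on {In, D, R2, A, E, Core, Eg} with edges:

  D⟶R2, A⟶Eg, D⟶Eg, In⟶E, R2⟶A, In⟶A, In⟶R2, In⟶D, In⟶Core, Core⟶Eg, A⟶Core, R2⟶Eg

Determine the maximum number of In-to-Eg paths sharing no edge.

Assign every edge capacity 1; by Menger, the answer equals the max flow.
Path In→D→Eg (+1); total 1.
Path In→R2→Eg (+1); total 2.
Path In→A→Eg (+1); total 3.
Path In→Core→Eg (+1); total 4.
No residual In→Eg path; max flow = 4.
Certifying cut of size 4: {In→A, In→Core, In→D, In→R2}.

4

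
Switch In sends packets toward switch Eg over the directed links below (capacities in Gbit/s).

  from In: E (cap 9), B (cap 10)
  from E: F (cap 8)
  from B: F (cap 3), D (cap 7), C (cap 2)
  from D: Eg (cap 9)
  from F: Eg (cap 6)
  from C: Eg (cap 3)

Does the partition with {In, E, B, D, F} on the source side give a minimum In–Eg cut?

No — its capacity is 17, but the minimum cut has capacity 15.

Given cut capacity: 2 + 9 + 6 = 17.
Augment In→E→F→Eg: bottleneck 6, flow now 6.
Augment In→B→D→Eg: bottleneck 7, flow now 13.
Augment In→B→C→Eg: bottleneck 2, flow now 15.
No augmenting path remains; maximum flow = 15.
In the residual graph, reachable from In: {In, E, B, F}.
Min-cut edges: B→D (7), B→C (2), F→Eg (6); capacity 7 + 2 + 6 = 15.
Cut capacity 17 exceeds the max flow 15, so it is not minimum.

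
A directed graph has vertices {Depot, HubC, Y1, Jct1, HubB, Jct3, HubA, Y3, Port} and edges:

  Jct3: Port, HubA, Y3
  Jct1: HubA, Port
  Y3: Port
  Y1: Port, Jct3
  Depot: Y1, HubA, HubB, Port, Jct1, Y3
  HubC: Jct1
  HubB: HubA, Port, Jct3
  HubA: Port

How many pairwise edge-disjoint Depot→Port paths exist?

Assign every edge capacity 1; by Menger, the answer equals the max flow.
Path Depot→Port (+1); total 1.
Path Depot→Y1→Port (+1); total 2.
Path Depot→Jct1→Port (+1); total 3.
Path Depot→HubB→Port (+1); total 4.
Path Depot→HubA→Port (+1); total 5.
Path Depot→Y3→Port (+1); total 6.
No residual Depot→Port path; max flow = 6.
Certifying cut of size 6: {Depot→HubA, Depot→HubB, Depot→Jct1, Depot→Port, Depot→Y1, Depot→Y3}.

6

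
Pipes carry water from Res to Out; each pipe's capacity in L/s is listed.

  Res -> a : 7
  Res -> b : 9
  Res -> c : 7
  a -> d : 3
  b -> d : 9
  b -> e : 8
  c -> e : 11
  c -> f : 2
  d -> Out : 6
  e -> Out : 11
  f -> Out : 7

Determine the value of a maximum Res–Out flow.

19

Augment Res→a→d→Out: bottleneck 3, flow now 3.
Augment Res→b→d→Out: bottleneck 3, flow now 6.
Augment Res→b→e→Out: bottleneck 6, flow now 12.
Augment Res→c→e→Out: bottleneck 5, flow now 17.
Augment Res→c→f→Out: bottleneck 2, flow now 19.
No augmenting path remains; maximum flow = 19.
In the residual graph, reachable from Res: {Res, a}.
Min-cut edges: Res→b (9), Res→c (7), a→d (3); capacity 9 + 7 + 3 = 19.
This cut is saturated, so no flow can exceed 19.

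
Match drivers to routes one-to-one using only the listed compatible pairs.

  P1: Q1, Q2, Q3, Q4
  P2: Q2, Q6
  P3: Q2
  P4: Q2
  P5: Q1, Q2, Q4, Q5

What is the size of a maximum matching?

Unit-capacity flow: source→left, listed edges, right→sink; max matching = max flow.
Augmenting path P1→Q1 (+1); matched 1.
Augmenting path P2→Q2 (+1); matched 2.
Augmenting path P5→Q4 (+1); matched 3.
Augmenting path P3→Q2→P2→Q6 (+1); matched 4.
No augmenting path remains; maximum matching = 4.
König certificate: {P1, P2, P5, Q2} is a vertex cover of size 4 (every listed pair touches it), so no matching can be larger.

4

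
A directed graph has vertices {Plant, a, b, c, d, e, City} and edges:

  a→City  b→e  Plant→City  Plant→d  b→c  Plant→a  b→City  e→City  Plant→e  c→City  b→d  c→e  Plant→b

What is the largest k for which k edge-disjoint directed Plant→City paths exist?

Assign every edge capacity 1; by Menger, the answer equals the max flow.
Path Plant→City (+1); total 1.
Path Plant→a→City (+1); total 2.
Path Plant→b→City (+1); total 3.
Path Plant→e→City (+1); total 4.
No residual Plant→City path; max flow = 4.
Certifying cut of size 4: {Plant→City, Plant→a, Plant→b, Plant→e}.

4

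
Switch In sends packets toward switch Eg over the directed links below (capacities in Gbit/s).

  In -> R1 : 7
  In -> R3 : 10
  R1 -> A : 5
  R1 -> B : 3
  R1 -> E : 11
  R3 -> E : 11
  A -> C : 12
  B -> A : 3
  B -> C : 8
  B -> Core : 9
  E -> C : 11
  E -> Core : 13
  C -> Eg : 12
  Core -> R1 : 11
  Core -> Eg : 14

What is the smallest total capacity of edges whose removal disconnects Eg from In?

Augment In→R1→A→C→Eg: bottleneck 5, flow now 5.
Augment In→R1→B→C→Eg: bottleneck 2, flow now 7.
Augment In→R3→E→C→Eg: bottleneck 5, flow now 12.
Augment In→R3→E→Core→Eg: bottleneck 5, flow now 17.
No augmenting path remains; maximum flow = 17.
By max-flow min-cut, the minimum cut capacity equals the max flow.
In the residual graph, reachable from In: {In}.
Min-cut edges: In→R1 (7), In→R3 (10); capacity 7 + 10 = 17.

17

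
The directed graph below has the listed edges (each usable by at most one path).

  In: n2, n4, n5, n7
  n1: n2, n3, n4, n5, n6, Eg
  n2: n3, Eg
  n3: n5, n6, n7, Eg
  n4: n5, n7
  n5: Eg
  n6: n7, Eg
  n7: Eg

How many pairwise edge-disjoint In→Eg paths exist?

Assign every edge capacity 1; by Menger, the answer equals the max flow.
Path In→n2→Eg (+1); total 1.
Path In→n5→Eg (+1); total 2.
Path In→n7→Eg (+1); total 3.
No residual In→Eg path; max flow = 3.
Certifying cut of size 3: {In→n2, n5→Eg, n7→Eg}.

3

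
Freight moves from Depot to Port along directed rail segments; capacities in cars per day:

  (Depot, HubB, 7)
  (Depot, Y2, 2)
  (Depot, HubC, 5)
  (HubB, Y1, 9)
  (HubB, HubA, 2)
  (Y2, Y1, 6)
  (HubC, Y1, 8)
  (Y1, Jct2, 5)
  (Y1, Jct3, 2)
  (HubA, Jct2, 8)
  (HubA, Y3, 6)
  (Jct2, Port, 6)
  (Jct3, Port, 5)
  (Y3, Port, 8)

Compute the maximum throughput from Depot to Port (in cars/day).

Augment Depot→HubB→Y1→Jct2→Port: bottleneck 5, flow now 5.
Augment Depot→HubB→Y1→Jct3→Port: bottleneck 2, flow now 7.
Augment Depot→Y2→Y1→HubB→HubA→Jct2→Port: bottleneck 1, flow now 8. (uses reverse residual edge)
Augment Depot→Y2→Y1→HubB→HubA→Y3→Port: bottleneck 1, flow now 9. (uses reverse residual edge)
No augmenting path remains; maximum flow = 9.
In the residual graph, reachable from Depot: {Depot, HubB, Y2, HubC, Y1}.
Min-cut edges: HubB→HubA (2), Y1→Jct2 (5), Y1→Jct3 (2); capacity 2 + 5 + 2 = 9.
This cut is saturated, so no flow can exceed 9.

9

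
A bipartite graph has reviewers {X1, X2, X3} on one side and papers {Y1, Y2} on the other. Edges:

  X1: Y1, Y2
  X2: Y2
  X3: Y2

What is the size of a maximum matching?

2

Unit-capacity flow: source→left, listed edges, right→sink; max matching = max flow.
Augmenting path X1→Y1 (+1); matched 1.
Augmenting path X2→Y2 (+1); matched 2.
No augmenting path remains; maximum matching = 2.
König certificate: {X1, Y2} is a vertex cover of size 2 (every listed pair touches it), so no matching can be larger.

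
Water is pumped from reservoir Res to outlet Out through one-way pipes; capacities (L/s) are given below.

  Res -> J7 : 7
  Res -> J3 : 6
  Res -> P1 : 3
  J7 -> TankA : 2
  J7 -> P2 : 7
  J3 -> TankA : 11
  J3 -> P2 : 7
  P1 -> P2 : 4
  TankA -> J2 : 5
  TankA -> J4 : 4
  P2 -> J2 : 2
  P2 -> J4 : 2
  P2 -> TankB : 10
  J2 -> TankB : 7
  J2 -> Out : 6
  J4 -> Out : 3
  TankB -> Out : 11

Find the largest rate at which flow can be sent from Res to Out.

16

Augment Res→J7→TankA→J2→Out: bottleneck 2, flow now 2.
Augment Res→J7→P2→J2→Out: bottleneck 2, flow now 4.
Augment Res→J7→P2→J4→Out: bottleneck 2, flow now 6.
Augment Res→J7→P2→TankB→Out: bottleneck 1, flow now 7.
Augment Res→J3→TankA→J2→Out: bottleneck 2, flow now 9.
Augment Res→J3→TankA→J4→Out: bottleneck 1, flow now 10.
Augment Res→J3→P2→TankB→Out: bottleneck 3, flow now 13.
Augment Res→P1→P2→TankB→Out: bottleneck 3, flow now 16.
No augmenting path remains; maximum flow = 16.
In the residual graph, reachable from Res: {Res}.
Min-cut edges: Res→J7 (7), Res→J3 (6), Res→P1 (3); capacity 7 + 6 + 3 = 16.
This cut is saturated, so no flow can exceed 16.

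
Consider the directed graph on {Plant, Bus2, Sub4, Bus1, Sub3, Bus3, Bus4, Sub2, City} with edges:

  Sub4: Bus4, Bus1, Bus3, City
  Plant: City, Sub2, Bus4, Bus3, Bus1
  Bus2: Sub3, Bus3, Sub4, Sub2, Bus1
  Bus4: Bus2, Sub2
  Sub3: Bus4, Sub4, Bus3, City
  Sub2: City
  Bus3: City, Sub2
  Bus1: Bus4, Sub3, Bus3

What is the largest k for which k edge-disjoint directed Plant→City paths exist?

5

Assign every edge capacity 1; by Menger, the answer equals the max flow.
Path Plant→City (+1); total 1.
Path Plant→Bus3→City (+1); total 2.
Path Plant→Sub2→City (+1); total 3.
Path Plant→Bus1→Sub3→City (+1); total 4.
Path Plant→Bus4→Bus2→Sub4→City (+1); total 5.
No residual Plant→City path; max flow = 5.
Certifying cut of size 5: {Plant→Bus1, Plant→Bus3, Plant→Bus4, Plant→City, Plant→Sub2}.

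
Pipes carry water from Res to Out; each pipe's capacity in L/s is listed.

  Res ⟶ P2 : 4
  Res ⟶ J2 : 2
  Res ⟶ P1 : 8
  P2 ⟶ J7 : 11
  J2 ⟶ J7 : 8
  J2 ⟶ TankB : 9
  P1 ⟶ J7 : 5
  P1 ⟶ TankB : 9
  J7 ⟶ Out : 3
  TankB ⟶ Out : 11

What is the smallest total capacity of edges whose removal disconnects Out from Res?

Augment Res→P2→J7→Out: bottleneck 3, flow now 3.
Augment Res→J2→TankB→Out: bottleneck 2, flow now 5.
Augment Res→P1→TankB→Out: bottleneck 8, flow now 13.
No augmenting path remains; maximum flow = 13.
By max-flow min-cut, the minimum cut capacity equals the max flow.
In the residual graph, reachable from Res: {Res, P2, J7}.
Min-cut edges: Res→J2 (2), Res→P1 (8), J7→Out (3); capacity 2 + 8 + 3 = 13.

13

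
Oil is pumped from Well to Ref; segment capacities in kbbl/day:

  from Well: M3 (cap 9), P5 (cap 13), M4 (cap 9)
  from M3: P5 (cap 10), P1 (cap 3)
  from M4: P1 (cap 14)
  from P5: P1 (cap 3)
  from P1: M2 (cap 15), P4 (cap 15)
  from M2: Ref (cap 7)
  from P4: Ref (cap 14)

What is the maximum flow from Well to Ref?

Augment Well→M3→P1→M2→Ref: bottleneck 3, flow now 3.
Augment Well→M4→P1→M2→Ref: bottleneck 4, flow now 7.
Augment Well→M4→P1→P4→Ref: bottleneck 5, flow now 12.
Augment Well→P5→P1→P4→Ref: bottleneck 3, flow now 15.
No augmenting path remains; maximum flow = 15.
In the residual graph, reachable from Well: {Well, M3, P5}.
Min-cut edges: Well→M4 (9), M3→P1 (3), P5→P1 (3); capacity 9 + 3 + 3 = 15.
This cut is saturated, so no flow can exceed 15.

15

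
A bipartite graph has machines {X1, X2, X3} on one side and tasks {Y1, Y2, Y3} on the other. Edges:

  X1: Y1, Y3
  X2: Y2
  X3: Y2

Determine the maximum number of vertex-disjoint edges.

2

Unit-capacity flow: source→left, listed edges, right→sink; max matching = max flow.
Augmenting path X1→Y1 (+1); matched 1.
Augmenting path X2→Y2 (+1); matched 2.
No augmenting path remains; maximum matching = 2.
König certificate: {X1, Y2} is a vertex cover of size 2 (every listed pair touches it), so no matching can be larger.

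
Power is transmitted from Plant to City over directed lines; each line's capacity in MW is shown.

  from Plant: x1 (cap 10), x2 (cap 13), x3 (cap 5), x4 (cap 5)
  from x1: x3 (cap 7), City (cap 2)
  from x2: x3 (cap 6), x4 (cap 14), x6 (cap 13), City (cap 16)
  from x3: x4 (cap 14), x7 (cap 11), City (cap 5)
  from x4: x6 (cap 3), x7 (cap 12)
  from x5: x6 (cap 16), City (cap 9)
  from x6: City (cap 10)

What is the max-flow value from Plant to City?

Augment Plant→x1→City: bottleneck 2, flow now 2.
Augment Plant→x2→City: bottleneck 13, flow now 15.
Augment Plant→x3→City: bottleneck 5, flow now 20.
Augment Plant→x4→x6→City: bottleneck 3, flow now 23.
No augmenting path remains; maximum flow = 23.
In the residual graph, reachable from Plant: {Plant, x1, x3, x4, x7}.
Min-cut edges: Plant→x2 (13), x1→City (2), x3→City (5), x4→x6 (3); capacity 13 + 2 + 5 + 3 = 23.
This cut is saturated, so no flow can exceed 23.

23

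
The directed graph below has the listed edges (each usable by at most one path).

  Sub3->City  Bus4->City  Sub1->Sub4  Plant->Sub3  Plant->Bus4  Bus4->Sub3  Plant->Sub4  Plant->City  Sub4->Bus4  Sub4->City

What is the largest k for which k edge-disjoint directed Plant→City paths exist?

4

Assign every edge capacity 1; by Menger, the answer equals the max flow.
Path Plant→City (+1); total 1.
Path Plant→Sub4→City (+1); total 2.
Path Plant→Bus4→City (+1); total 3.
Path Plant→Sub3→City (+1); total 4.
No residual Plant→City path; max flow = 4.
Certifying cut of size 4: {Plant→Bus4, Plant→City, Plant→Sub3, Plant→Sub4}.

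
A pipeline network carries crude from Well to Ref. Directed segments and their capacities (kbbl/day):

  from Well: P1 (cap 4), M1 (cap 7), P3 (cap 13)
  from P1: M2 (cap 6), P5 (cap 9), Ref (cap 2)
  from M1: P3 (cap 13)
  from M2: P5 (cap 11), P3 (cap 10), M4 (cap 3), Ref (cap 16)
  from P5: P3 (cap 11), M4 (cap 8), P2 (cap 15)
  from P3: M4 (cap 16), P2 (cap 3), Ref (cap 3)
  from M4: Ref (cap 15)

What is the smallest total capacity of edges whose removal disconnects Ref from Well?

Augment Well→P1→Ref: bottleneck 2, flow now 2.
Augment Well→P3→Ref: bottleneck 3, flow now 5.
Augment Well→P1→M2→Ref: bottleneck 2, flow now 7.
Augment Well→P3→M4→Ref: bottleneck 10, flow now 17.
Augment Well→M1→P3→M4→Ref: bottleneck 5, flow now 22.
No augmenting path remains; maximum flow = 22.
By max-flow min-cut, the minimum cut capacity equals the max flow.
In the residual graph, reachable from Well: {Well, M1, P3, M4, P2}.
Min-cut edges: Well→P1 (4), P3→Ref (3), M4→Ref (15); capacity 4 + 3 + 15 = 22.

22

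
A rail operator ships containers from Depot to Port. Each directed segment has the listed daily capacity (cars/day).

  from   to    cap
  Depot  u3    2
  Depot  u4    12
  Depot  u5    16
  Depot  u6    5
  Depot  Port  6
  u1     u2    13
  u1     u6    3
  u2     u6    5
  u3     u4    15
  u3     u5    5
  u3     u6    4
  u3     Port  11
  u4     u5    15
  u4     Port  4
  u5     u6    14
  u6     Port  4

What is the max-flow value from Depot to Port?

Augment Depot→Port: bottleneck 6, flow now 6.
Augment Depot→u3→Port: bottleneck 2, flow now 8.
Augment Depot→u4→Port: bottleneck 4, flow now 12.
Augment Depot→u6→Port: bottleneck 4, flow now 16.
No augmenting path remains; maximum flow = 16.
In the residual graph, reachable from Depot: {Depot, u4, u5, u6}.
Min-cut edges: Depot→u3 (2), Depot→Port (6), u4→Port (4), u6→Port (4); capacity 2 + 6 + 4 + 4 = 16.
This cut is saturated, so no flow can exceed 16.

16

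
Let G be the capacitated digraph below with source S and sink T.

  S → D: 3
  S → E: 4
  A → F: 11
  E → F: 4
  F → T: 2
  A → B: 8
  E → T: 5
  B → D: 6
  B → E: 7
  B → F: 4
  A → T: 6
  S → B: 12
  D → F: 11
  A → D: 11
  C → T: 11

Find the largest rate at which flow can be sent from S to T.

Augment S→E→T: bottleneck 4, flow now 4.
Augment S→B→E→T: bottleneck 1, flow now 5.
Augment S→B→F→T: bottleneck 2, flow now 7.
No augmenting path remains; maximum flow = 7.
In the residual graph, reachable from S: {S, B, D, E, F}.
Min-cut edges: E→T (5), F→T (2); capacity 5 + 2 = 7.
This cut is saturated, so no flow can exceed 7.

7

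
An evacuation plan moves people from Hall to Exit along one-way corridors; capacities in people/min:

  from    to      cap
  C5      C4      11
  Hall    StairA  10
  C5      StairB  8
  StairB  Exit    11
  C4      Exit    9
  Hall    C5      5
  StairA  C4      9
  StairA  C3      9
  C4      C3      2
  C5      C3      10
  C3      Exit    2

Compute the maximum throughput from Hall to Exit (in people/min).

15

Augment Hall→StairA→C3→Exit: bottleneck 2, flow now 2.
Augment Hall→StairA→C4→Exit: bottleneck 8, flow now 10.
Augment Hall→C5→StairB→Exit: bottleneck 5, flow now 15.
No augmenting path remains; maximum flow = 15.
In the residual graph, reachable from Hall: {Hall}.
Min-cut edges: Hall→StairA (10), Hall→C5 (5); capacity 10 + 5 = 15.
This cut is saturated, so no flow can exceed 15.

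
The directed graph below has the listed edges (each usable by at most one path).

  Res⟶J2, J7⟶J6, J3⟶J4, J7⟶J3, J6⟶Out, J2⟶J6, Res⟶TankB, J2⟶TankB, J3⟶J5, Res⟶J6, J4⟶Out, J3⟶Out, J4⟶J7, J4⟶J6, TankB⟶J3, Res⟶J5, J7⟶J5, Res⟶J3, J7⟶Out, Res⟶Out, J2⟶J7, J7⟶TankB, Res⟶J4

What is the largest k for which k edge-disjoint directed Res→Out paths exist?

Assign every edge capacity 1; by Menger, the answer equals the max flow.
Path Res→Out (+1); total 1.
Path Res→J4→Out (+1); total 2.
Path Res→J3→Out (+1); total 3.
Path Res→J6→Out (+1); total 4.
Path Res→J2→J7→Out (+1); total 5.
No residual Res→Out path; max flow = 5.
Certifying cut of size 5: {J3→Out, J4→Out, J6→Out, J7→Out, Res→Out}.

5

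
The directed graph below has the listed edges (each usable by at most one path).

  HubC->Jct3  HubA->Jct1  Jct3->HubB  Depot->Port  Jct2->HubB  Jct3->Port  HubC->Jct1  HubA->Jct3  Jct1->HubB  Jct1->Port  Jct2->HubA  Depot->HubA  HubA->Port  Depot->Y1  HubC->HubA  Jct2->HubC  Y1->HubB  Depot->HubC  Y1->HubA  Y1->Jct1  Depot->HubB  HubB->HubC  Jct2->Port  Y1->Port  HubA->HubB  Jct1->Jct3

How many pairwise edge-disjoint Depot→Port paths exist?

5

Assign every edge capacity 1; by Menger, the answer equals the max flow.
Path Depot→Port (+1); total 1.
Path Depot→Y1→Port (+1); total 2.
Path Depot→HubA→Port (+1); total 3.
Path Depot→HubC→Jct1→Port (+1); total 4.
Path Depot→HubB→HubC→Jct3→Port (+1); total 5.
No residual Depot→Port path; max flow = 5.
Certifying cut of size 5: {Depot→HubA, Depot→HubB, Depot→HubC, Depot→Port, Depot→Y1}.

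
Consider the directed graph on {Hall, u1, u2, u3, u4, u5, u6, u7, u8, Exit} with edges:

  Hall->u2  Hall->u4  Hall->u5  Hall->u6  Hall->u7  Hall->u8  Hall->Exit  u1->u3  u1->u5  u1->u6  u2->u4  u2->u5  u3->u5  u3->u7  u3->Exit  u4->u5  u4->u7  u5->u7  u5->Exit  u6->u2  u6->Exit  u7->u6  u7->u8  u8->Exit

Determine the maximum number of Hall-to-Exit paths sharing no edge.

Assign every edge capacity 1; by Menger, the answer equals the max flow.
Path Hall→Exit (+1); total 1.
Path Hall→u5→Exit (+1); total 2.
Path Hall→u6→Exit (+1); total 3.
Path Hall→u8→Exit (+1); total 4.
No residual Hall→Exit path; max flow = 4.
Certifying cut of size 4: {Hall→Exit, u5→Exit, u6→Exit, u8→Exit}.

4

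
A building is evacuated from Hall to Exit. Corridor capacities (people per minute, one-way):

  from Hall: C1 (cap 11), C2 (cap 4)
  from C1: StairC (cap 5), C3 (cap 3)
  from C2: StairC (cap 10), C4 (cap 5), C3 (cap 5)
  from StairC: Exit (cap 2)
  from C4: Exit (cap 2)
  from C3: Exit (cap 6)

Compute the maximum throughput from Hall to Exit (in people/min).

Augment Hall→C1→StairC→Exit: bottleneck 2, flow now 2.
Augment Hall→C1→C3→Exit: bottleneck 3, flow now 5.
Augment Hall→C2→C4→Exit: bottleneck 2, flow now 7.
Augment Hall→C2→C3→Exit: bottleneck 2, flow now 9.
No augmenting path remains; maximum flow = 9.
In the residual graph, reachable from Hall: {Hall, C1, StairC}.
Min-cut edges: Hall→C2 (4), C1→C3 (3), StairC→Exit (2); capacity 4 + 3 + 2 = 9.
This cut is saturated, so no flow can exceed 9.

9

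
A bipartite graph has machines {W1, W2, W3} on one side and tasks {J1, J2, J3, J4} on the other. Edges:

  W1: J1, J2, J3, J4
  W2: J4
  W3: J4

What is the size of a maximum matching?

Unit-capacity flow: source→left, listed edges, right→sink; max matching = max flow.
Augmenting path W1→J1 (+1); matched 1.
Augmenting path W2→J4 (+1); matched 2.
No augmenting path remains; maximum matching = 2.
König certificate: {W1, J4} is a vertex cover of size 2 (every listed pair touches it), so no matching can be larger.

2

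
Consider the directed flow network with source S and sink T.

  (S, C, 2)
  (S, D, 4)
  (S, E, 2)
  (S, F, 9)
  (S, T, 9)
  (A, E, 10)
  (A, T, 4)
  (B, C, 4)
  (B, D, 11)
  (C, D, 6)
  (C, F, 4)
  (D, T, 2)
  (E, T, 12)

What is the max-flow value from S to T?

Augment S→T: bottleneck 9, flow now 9.
Augment S→D→T: bottleneck 2, flow now 11.
Augment S→E→T: bottleneck 2, flow now 13.
No augmenting path remains; maximum flow = 13.
In the residual graph, reachable from S: {S, C, D, F}.
Min-cut edges: S→E (2), S→T (9), D→T (2); capacity 2 + 9 + 2 = 13.
This cut is saturated, so no flow can exceed 13.

13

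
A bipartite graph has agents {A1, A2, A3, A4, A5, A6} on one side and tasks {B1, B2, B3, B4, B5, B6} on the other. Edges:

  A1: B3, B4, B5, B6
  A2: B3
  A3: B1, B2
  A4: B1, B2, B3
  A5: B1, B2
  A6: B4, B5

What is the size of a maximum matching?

5

Unit-capacity flow: source→left, listed edges, right→sink; max matching = max flow.
Augmenting path A1→B3 (+1); matched 1.
Augmenting path A3→B1 (+1); matched 2.
Augmenting path A4→B2 (+1); matched 3.
Augmenting path A6→B4 (+1); matched 4.
Augmenting path A2→B3→A1→B5 (+1); matched 5.
No augmenting path remains; maximum matching = 5.
König certificate: {A1, A6, B1, B2, B3} is a vertex cover of size 5 (every listed pair touches it), so no matching can be larger.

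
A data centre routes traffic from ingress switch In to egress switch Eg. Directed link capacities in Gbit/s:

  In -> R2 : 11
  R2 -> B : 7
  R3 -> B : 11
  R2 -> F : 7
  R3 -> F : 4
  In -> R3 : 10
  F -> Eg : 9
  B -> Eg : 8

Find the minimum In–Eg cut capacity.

Augment In→R2→B→Eg: bottleneck 7, flow now 7.
Augment In→R2→F→Eg: bottleneck 4, flow now 11.
Augment In→R3→B→Eg: bottleneck 1, flow now 12.
Augment In→R3→F→Eg: bottleneck 4, flow now 16.
Augment In→R3→B→R2→F→Eg: bottleneck 1, flow now 17. (uses reverse residual edge)
No augmenting path remains; maximum flow = 17.
By max-flow min-cut, the minimum cut capacity equals the max flow.
In the residual graph, reachable from In: {In, R2, R3, B, F}.
Min-cut edges: B→Eg (8), F→Eg (9); capacity 8 + 9 = 17.

17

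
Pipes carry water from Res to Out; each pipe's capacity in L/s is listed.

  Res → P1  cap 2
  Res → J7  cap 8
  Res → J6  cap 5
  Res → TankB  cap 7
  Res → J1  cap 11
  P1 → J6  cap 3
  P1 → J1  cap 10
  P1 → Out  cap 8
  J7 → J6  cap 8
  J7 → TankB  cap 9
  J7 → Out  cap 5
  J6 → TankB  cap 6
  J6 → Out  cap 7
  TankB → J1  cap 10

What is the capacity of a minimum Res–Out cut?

14

Augment Res→P1→Out: bottleneck 2, flow now 2.
Augment Res→J7→Out: bottleneck 5, flow now 7.
Augment Res→J6→Out: bottleneck 5, flow now 12.
Augment Res→J7→J6→Out: bottleneck 2, flow now 14.
No augmenting path remains; maximum flow = 14.
By max-flow min-cut, the minimum cut capacity equals the max flow.
In the residual graph, reachable from Res: {Res, J7, J6, TankB, J1}.
Min-cut edges: Res→P1 (2), J7→Out (5), J6→Out (7); capacity 2 + 5 + 7 = 14.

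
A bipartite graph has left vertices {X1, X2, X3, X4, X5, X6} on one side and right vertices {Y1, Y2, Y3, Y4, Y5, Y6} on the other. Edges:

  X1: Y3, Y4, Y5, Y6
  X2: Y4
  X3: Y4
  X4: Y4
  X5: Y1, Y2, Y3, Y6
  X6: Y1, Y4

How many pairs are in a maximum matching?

Unit-capacity flow: source→left, listed edges, right→sink; max matching = max flow.
Augmenting path X1→Y3 (+1); matched 1.
Augmenting path X2→Y4 (+1); matched 2.
Augmenting path X5→Y1 (+1); matched 3.
Augmenting path X6→Y1→X5→Y2 (+1); matched 4.
No augmenting path remains; maximum matching = 4.
König certificate: {X1, X5, X6, Y4} is a vertex cover of size 4 (every listed pair touches it), so no matching can be larger.

4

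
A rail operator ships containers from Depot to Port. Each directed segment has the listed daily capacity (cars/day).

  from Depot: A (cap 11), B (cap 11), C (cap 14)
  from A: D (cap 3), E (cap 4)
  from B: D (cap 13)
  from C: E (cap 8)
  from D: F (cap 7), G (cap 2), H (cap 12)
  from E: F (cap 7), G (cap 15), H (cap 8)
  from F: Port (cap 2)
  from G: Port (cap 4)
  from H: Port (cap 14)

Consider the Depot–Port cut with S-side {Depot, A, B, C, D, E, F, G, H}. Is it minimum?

Given cut capacity: 2 + 4 + 14 = 20.
Augment Depot→A→D→F→Port: bottleneck 2, flow now 2.
Augment Depot→A→D→G→Port: bottleneck 1, flow now 3.
Augment Depot→A→E→G→Port: bottleneck 3, flow now 6.
Augment Depot→A→E→H→Port: bottleneck 1, flow now 7.
Augment Depot→B→D→H→Port: bottleneck 11, flow now 18.
Augment Depot→C→E→H→Port: bottleneck 2, flow now 20.
No augmenting path remains; maximum flow = 20.
Cut capacity 20 equals the max flow, so it is a minimum cut.

Yes — it is a minimum cut (capacity 20).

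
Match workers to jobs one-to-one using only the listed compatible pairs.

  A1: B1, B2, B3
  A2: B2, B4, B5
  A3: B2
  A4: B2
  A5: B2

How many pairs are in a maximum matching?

Unit-capacity flow: source→left, listed edges, right→sink; max matching = max flow.
Augmenting path A1→B1 (+1); matched 1.
Augmenting path A2→B2 (+1); matched 2.
Augmenting path A3→B2→A2→B4 (+1); matched 3.
No augmenting path remains; maximum matching = 3.
König certificate: {A1, A2, B2} is a vertex cover of size 3 (every listed pair touches it), so no matching can be larger.

3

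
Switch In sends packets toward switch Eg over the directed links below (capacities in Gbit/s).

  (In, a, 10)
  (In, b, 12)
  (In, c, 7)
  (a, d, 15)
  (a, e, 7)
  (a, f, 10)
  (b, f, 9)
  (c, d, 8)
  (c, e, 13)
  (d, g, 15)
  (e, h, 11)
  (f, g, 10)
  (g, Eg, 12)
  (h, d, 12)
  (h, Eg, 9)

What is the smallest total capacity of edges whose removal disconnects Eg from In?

Augment In→a→d→g→Eg: bottleneck 10, flow now 10.
Augment In→b→f→g→Eg: bottleneck 2, flow now 12.
Augment In→c→e→h→Eg: bottleneck 7, flow now 19.
Augment In→b→f→g→d→a→e→h→Eg: bottleneck 2, flow now 21. (uses reverse residual edge)
No augmenting path remains; maximum flow = 21.
By max-flow min-cut, the minimum cut capacity equals the max flow.
In the residual graph, reachable from In: {In, a, b, c, d, e, f, g, h}.
Min-cut edges: g→Eg (12), h→Eg (9); capacity 12 + 9 = 21.

21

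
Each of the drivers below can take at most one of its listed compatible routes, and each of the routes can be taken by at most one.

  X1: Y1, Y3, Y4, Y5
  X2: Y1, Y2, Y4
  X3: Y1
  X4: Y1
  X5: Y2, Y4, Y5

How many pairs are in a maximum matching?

4

Unit-capacity flow: source→left, listed edges, right→sink; max matching = max flow.
Augmenting path X1→Y1 (+1); matched 1.
Augmenting path X2→Y2 (+1); matched 2.
Augmenting path X5→Y4 (+1); matched 3.
Augmenting path X3→Y1→X1→Y3 (+1); matched 4.
No augmenting path remains; maximum matching = 4.
König certificate: {X1, X2, X5, Y1} is a vertex cover of size 4 (every listed pair touches it), so no matching can be larger.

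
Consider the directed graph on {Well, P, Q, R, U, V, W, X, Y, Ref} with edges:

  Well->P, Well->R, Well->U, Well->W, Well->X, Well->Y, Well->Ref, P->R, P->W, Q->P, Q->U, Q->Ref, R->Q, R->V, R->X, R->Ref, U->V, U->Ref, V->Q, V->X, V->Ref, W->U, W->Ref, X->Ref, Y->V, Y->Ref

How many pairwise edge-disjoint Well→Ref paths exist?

Assign every edge capacity 1; by Menger, the answer equals the max flow.
Path Well→Ref (+1); total 1.
Path Well→R→Ref (+1); total 2.
Path Well→U→Ref (+1); total 3.
Path Well→W→Ref (+1); total 4.
Path Well→X→Ref (+1); total 5.
Path Well→Y→Ref (+1); total 6.
Path Well→P→R→Q→Ref (+1); total 7.
No residual Well→Ref path; max flow = 7.
Certifying cut of size 7: {Well→P, Well→R, Well→Ref, Well→U, Well→W, Well→X, Well→Y}.

7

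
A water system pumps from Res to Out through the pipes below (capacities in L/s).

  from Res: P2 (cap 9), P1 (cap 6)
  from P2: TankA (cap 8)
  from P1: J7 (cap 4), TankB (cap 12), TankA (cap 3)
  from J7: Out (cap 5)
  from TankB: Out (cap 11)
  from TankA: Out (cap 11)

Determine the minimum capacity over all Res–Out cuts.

14

Augment Res→P2→TankA→Out: bottleneck 8, flow now 8.
Augment Res→P1→J7→Out: bottleneck 4, flow now 12.
Augment Res→P1→TankB→Out: bottleneck 2, flow now 14.
No augmenting path remains; maximum flow = 14.
By max-flow min-cut, the minimum cut capacity equals the max flow.
In the residual graph, reachable from Res: {Res, P2}.
Min-cut edges: Res→P1 (6), P2→TankA (8); capacity 6 + 8 = 14.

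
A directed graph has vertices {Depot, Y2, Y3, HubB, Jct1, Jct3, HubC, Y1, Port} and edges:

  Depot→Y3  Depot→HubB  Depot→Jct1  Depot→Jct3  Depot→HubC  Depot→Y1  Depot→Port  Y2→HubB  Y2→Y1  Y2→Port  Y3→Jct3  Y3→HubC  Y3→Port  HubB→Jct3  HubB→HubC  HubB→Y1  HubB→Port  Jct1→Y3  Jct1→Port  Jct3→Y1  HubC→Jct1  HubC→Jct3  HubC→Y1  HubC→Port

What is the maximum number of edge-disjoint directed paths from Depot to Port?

Assign every edge capacity 1; by Menger, the answer equals the max flow.
Path Depot→Port (+1); total 1.
Path Depot→Y3→Port (+1); total 2.
Path Depot→HubB→Port (+1); total 3.
Path Depot→Jct1→Port (+1); total 4.
Path Depot→HubC→Port (+1); total 5.
No residual Depot→Port path; max flow = 5.
Certifying cut of size 5: {Depot→HubB, Depot→HubC, Depot→Jct1, Depot→Port, Depot→Y3}.

5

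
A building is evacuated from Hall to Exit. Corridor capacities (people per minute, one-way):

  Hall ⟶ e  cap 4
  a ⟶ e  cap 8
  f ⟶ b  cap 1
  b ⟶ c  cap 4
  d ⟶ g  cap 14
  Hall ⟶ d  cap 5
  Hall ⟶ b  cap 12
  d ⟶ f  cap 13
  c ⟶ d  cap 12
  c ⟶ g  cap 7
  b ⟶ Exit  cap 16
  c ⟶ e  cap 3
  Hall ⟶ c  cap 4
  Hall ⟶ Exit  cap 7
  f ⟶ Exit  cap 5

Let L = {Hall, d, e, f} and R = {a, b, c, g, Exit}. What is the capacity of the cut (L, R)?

Edges leaving {Hall, d, e, f}: Hall→b (12), Hall→c (4), Hall→Exit (7), d→g (14), f→b (1), f→Exit (5).
Cut capacity = 12 + 4 + 7 + 14 + 1 + 5 = 43.

43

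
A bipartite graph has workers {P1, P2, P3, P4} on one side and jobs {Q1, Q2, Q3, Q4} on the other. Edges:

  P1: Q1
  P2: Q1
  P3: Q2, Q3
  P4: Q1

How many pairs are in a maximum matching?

2

Unit-capacity flow: source→left, listed edges, right→sink; max matching = max flow.
Augmenting path P1→Q1 (+1); matched 1.
Augmenting path P3→Q2 (+1); matched 2.
No augmenting path remains; maximum matching = 2.
König certificate: {P3, Q1} is a vertex cover of size 2 (every listed pair touches it), so no matching can be larger.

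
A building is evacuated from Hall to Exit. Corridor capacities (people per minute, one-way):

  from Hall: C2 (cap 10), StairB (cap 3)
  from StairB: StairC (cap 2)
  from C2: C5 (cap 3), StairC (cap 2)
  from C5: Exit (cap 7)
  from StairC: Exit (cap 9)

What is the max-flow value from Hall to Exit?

7

Augment Hall→StairB→StairC→Exit: bottleneck 2, flow now 2.
Augment Hall→C2→C5→Exit: bottleneck 3, flow now 5.
Augment Hall→C2→StairC→Exit: bottleneck 2, flow now 7.
No augmenting path remains; maximum flow = 7.
In the residual graph, reachable from Hall: {Hall, StairB, C2}.
Min-cut edges: StairB→StairC (2), C2→C5 (3), C2→StairC (2); capacity 2 + 3 + 2 = 7.
This cut is saturated, so no flow can exceed 7.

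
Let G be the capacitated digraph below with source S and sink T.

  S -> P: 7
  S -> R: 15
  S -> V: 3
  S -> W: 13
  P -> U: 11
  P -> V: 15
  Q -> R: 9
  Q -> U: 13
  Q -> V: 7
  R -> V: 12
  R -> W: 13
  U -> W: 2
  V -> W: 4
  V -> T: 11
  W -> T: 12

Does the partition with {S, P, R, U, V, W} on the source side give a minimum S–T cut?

Yes — it is a minimum cut (capacity 23).

Given cut capacity: 11 + 12 = 23.
Augment S→V→T: bottleneck 3, flow now 3.
Augment S→W→T: bottleneck 12, flow now 15.
Augment S→P→V→T: bottleneck 7, flow now 22.
Augment S→R→V→T: bottleneck 1, flow now 23.
No augmenting path remains; maximum flow = 23.
Cut capacity 23 equals the max flow, so it is a minimum cut.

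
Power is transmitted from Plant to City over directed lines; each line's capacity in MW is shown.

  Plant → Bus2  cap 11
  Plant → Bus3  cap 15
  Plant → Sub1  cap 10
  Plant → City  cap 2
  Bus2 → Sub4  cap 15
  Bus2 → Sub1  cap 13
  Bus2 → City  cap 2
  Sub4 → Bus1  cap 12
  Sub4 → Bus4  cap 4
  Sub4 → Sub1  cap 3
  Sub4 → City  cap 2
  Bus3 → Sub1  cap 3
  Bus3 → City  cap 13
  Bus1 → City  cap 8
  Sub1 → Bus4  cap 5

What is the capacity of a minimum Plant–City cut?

Augment Plant→City: bottleneck 2, flow now 2.
Augment Plant→Bus2→City: bottleneck 2, flow now 4.
Augment Plant→Bus3→City: bottleneck 13, flow now 17.
Augment Plant→Bus2→Sub4→City: bottleneck 2, flow now 19.
Augment Plant→Bus2→Sub4→Bus1→City: bottleneck 7, flow now 26.
No augmenting path remains; maximum flow = 26.
By max-flow min-cut, the minimum cut capacity equals the max flow.
In the residual graph, reachable from Plant: {Plant, Bus3, Bus4, Sub1}.
Min-cut edges: Plant→Bus2 (11), Plant→City (2), Bus3→City (13); capacity 11 + 2 + 13 = 26.

26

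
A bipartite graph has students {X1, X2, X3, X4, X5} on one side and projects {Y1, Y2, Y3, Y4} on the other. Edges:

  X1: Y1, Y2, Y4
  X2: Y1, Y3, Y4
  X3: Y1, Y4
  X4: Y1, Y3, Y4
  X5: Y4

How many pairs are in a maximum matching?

4

Unit-capacity flow: source→left, listed edges, right→sink; max matching = max flow.
Augmenting path X1→Y1 (+1); matched 1.
Augmenting path X2→Y3 (+1); matched 2.
Augmenting path X3→Y4 (+1); matched 3.
Augmenting path X4→Y1→X1→Y2 (+1); matched 4.
No augmenting path remains; maximum matching = 4.
König certificate: {X1, Y1, Y3, Y4} is a vertex cover of size 4 (every listed pair touches it), so no matching can be larger.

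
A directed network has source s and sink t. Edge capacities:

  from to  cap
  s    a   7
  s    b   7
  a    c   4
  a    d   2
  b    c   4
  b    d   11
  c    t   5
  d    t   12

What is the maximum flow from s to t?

Augment s→a→c→t: bottleneck 4, flow now 4.
Augment s→a→d→t: bottleneck 2, flow now 6.
Augment s→b→c→t: bottleneck 1, flow now 7.
Augment s→b→d→t: bottleneck 6, flow now 13.
No augmenting path remains; maximum flow = 13.
In the residual graph, reachable from s: {s, a}.
Min-cut edges: s→b (7), a→c (4), a→d (2); capacity 7 + 4 + 2 = 13.
This cut is saturated, so no flow can exceed 13.

13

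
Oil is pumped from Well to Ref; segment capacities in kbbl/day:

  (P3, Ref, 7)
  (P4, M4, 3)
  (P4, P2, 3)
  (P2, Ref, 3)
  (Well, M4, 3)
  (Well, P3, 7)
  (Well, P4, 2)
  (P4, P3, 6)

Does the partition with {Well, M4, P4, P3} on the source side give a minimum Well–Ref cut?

No — its capacity is 10, but the minimum cut has capacity 9.

Given cut capacity: 3 + 7 = 10.
Augment Well→P3→Ref: bottleneck 7, flow now 7.
Augment Well→P4→P2→Ref: bottleneck 2, flow now 9.
No augmenting path remains; maximum flow = 9.
In the residual graph, reachable from Well: {Well, M4}.
Min-cut edges: Well→P4 (2), Well→P3 (7); capacity 2 + 7 = 9.
Cut capacity 10 exceeds the max flow 9, so it is not minimum.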